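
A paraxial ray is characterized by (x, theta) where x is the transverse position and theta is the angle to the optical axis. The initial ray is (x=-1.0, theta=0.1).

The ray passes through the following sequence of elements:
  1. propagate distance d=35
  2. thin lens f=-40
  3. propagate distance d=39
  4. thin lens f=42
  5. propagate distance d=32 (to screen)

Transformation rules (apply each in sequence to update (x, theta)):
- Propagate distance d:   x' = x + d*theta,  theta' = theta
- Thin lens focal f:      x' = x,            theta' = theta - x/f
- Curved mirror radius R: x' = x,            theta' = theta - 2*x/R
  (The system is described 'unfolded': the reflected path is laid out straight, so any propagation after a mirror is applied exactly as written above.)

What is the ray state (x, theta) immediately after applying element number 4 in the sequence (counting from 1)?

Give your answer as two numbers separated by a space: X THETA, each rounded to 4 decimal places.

Answer: 8.8375 -0.0479

Derivation:
Initial: x=-1.0000 theta=0.1000
After 1 (propagate distance d=35): x=2.5000 theta=0.1000
After 2 (thin lens f=-40): x=2.5000 theta=0.1625
After 3 (propagate distance d=39): x=8.8375 theta=0.1625
After 4 (thin lens f=42): x=8.8375 theta=-23/480 (≈-0.0479)
Rounded to 4 decimal places: x = 8.8375, theta = -0.0479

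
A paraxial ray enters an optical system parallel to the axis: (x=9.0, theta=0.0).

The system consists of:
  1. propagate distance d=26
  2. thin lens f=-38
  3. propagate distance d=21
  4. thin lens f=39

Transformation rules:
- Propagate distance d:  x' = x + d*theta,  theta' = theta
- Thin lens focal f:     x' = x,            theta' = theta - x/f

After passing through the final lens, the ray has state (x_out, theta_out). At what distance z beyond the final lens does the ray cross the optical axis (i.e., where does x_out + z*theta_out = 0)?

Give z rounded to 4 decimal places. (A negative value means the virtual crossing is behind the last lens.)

Initial: x=9.0000 theta=0.0000
After 1 (propagate distance d=26): x=9.0000 theta=0.0000
After 2 (thin lens f=-38): x=9.0000 theta=9/38 (≈0.2368)
After 3 (propagate distance d=21): x=531/38 (≈13.9737) theta=9/38 (≈0.2368)
After 4 (thin lens f=39): x=531/38 (≈13.9737) theta=-30/247 (≈-0.1215)
z_focus = -x_out/theta_out = -(531/38)/(-30/247) = 115.0500
Rounded to 4 decimal places: z = 115.0500

Answer: 115.0500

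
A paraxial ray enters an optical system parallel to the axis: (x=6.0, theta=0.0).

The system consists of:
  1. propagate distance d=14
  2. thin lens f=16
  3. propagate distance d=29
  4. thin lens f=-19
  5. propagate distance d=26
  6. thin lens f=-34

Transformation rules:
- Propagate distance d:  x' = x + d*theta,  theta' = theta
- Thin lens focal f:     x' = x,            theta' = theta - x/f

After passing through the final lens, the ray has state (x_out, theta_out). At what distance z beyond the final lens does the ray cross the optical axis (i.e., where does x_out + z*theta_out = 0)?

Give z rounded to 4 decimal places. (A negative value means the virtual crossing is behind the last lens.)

Initial: x=6.0000 theta=0.0000
After 1 (propagate distance d=14): x=6.0000 theta=0.0000
After 2 (thin lens f=16): x=6.0000 theta=-0.3750
After 3 (propagate distance d=29): x=-4.8750 theta=-0.3750
After 4 (thin lens f=-19): x=-4.8750 theta=-12/19 (≈-0.6316)
After 5 (propagate distance d=26): x=-3237/152 (≈-21.2961) theta=-12/19 (≈-0.6316)
After 6 (thin lens f=-34): x=-3237/152 (≈-21.2961) theta=-6501/5168 (≈-1.2579)
z_focus = -x_out/theta_out = -(-3237/152)/(-6501/5168) = -36686/2167 ≈ -16.9294
Rounded to 4 decimal places: z = -16.9294

Answer: -16.9294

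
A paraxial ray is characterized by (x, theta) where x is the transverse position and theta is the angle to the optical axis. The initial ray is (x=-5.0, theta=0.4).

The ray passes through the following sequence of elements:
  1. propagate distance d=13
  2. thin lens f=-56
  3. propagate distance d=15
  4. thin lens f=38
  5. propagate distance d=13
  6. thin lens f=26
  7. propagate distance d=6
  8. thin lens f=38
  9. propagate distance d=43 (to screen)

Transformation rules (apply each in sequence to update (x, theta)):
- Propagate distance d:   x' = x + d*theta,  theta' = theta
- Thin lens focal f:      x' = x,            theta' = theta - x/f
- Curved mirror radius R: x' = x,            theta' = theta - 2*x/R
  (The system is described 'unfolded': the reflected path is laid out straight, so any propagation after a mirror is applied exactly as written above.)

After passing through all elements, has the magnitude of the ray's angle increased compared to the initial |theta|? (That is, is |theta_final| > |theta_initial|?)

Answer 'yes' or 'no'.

Initial: x=-5.0000 theta=0.4000
After 1 (propagate distance d=13): x=0.2000 theta=0.4000
After 2 (thin lens f=-56): x=0.2000 theta=113/280 (≈0.4036)
After 3 (propagate distance d=15): x=1751/280 (≈6.2536) theta=113/280 (≈0.4036)
After 4 (thin lens f=38): x=1751/280 (≈6.2536) theta=2543/10640 (≈0.2390)
After 5 (propagate distance d=13): x=99597/10640 (≈9.3606) theta=2543/10640 (≈0.2390)
After 6 (thin lens f=26): x=99597/10640 (≈9.3606) theta=-33479/276640 (≈-0.1210)
After 7 (propagate distance d=6): x=298581/34580 (≈8.6345) theta=-33479/276640 (≈-0.1210)
After 8 (thin lens f=38): x=298581/34580 (≈8.6345) theta=-366085/1051232 (≈-0.3482)
After 9 (propagate distance d=43 (to screen)): x=-33323963/5256160 (≈-6.3400) theta=-366085/1051232 (≈-0.3482)
|theta_initial|=0.4000 |theta_final|=366085/1051232 (≈0.3482) -> not increased

Answer: no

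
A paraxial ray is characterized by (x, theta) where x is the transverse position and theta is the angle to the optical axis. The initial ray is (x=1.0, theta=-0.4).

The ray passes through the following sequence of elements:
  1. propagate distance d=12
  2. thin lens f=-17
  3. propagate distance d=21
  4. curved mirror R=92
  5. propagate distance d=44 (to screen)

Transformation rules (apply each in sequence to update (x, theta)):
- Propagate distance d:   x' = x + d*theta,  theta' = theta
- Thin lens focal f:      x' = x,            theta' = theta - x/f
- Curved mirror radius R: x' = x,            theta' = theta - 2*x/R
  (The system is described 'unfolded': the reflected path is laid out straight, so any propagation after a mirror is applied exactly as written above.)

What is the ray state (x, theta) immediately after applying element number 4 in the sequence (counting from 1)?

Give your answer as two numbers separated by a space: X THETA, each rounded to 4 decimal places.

Answer: -16.8941 -0.2563

Derivation:
Initial: x=1.0000 theta=-0.4000
After 1 (propagate distance d=12): x=-3.8000 theta=-0.4000
After 2 (thin lens f=-17): x=-3.8000 theta=-53/85 (≈-0.6235)
After 3 (propagate distance d=21): x=-1436/85 (≈-16.8941) theta=-53/85 (≈-0.6235)
After 4 (curved mirror R=92): x=-1436/85 (≈-16.8941) theta=-501/1955 (≈-0.2563)
Rounded to 4 decimal places: x = -16.8941, theta = -0.2563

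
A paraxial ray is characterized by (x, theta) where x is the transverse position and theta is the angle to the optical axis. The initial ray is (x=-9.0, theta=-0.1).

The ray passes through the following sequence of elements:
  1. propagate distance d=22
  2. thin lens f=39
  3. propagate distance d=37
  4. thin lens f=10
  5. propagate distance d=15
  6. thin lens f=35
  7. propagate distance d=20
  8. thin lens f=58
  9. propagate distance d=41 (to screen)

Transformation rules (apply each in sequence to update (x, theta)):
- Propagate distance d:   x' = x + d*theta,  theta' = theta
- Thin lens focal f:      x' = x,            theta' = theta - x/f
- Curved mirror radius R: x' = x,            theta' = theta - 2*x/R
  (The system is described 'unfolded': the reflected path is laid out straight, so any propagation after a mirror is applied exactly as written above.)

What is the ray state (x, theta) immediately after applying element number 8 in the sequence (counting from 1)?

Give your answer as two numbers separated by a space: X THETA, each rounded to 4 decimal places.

Initial: x=-9.0000 theta=-0.1000
After 1 (propagate distance d=22): x=-11.2000 theta=-0.1000
After 2 (thin lens f=39): x=-11.2000 theta=73/390 (≈0.1872)
After 3 (propagate distance d=37): x=-1667/390 (≈-4.2744) theta=73/390 (≈0.1872)
After 4 (thin lens f=10): x=-1667/390 (≈-4.2744) theta=799/1300 (≈0.6146)
After 5 (propagate distance d=15): x=3857/780 (≈4.9449) theta=799/1300 (≈0.6146)
After 6 (thin lens f=35): x=3857/780 (≈4.9449) theta=71/150 (≈0.4733)
After 7 (propagate distance d=20): x=3747/260 (≈14.4115) theta=71/150 (≈0.4733)
After 8 (thin lens f=58): x=3747/260 (≈14.4115) theta=50863/226200 (≈0.2249)
Rounded to 4 decimal places: x = 14.4115, theta = 0.2249

Answer: 14.4115 0.2249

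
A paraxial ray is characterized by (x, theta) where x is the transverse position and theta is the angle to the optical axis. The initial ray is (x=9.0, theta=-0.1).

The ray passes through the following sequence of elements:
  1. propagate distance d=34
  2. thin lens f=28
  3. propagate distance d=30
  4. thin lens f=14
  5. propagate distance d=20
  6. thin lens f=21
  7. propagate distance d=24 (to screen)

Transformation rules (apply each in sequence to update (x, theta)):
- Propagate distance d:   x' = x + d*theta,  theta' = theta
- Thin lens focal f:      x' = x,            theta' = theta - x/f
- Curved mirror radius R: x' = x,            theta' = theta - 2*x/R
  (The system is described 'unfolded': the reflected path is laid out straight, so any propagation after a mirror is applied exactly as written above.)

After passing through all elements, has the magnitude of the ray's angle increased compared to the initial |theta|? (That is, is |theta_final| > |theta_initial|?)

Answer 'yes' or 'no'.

Initial: x=9.0000 theta=-0.1000
After 1 (propagate distance d=34): x=5.6000 theta=-0.1000
After 2 (thin lens f=28): x=5.6000 theta=-0.3000
After 3 (propagate distance d=30): x=-3.4000 theta=-0.3000
After 4 (thin lens f=14): x=-3.4000 theta=-2/35 (≈-0.0571)
After 5 (propagate distance d=20): x=-159/35 (≈-4.5429) theta=-2/35 (≈-0.0571)
After 6 (thin lens f=21): x=-159/35 (≈-4.5429) theta=39/245 (≈0.1592)
After 7 (propagate distance d=24 (to screen)): x=-177/245 (≈-0.7224) theta=39/245 (≈0.1592)
|theta_initial|=0.1000 |theta_final|=39/245 (≈0.1592) -> increased

Answer: yes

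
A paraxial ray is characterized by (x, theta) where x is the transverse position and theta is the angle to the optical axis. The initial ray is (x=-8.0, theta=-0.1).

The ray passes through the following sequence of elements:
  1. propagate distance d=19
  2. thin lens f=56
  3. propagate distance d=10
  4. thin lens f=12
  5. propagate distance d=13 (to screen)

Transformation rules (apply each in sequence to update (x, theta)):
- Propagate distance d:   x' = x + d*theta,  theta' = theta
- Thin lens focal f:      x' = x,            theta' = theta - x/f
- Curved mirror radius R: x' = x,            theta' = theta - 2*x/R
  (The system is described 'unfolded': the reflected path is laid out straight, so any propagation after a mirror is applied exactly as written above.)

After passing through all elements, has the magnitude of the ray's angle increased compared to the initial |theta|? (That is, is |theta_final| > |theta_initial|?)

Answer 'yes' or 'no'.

Answer: yes

Derivation:
Initial: x=-8.0000 theta=-0.1000
After 1 (propagate distance d=19): x=-9.9000 theta=-0.1000
After 2 (thin lens f=56): x=-9.9000 theta=43/560 (≈0.0768)
After 3 (propagate distance d=10): x=-2557/280 (≈-9.1321) theta=43/560 (≈0.0768)
After 4 (thin lens f=12): x=-2557/280 (≈-9.1321) theta=563/672 (≈0.8378)
After 5 (propagate distance d=13 (to screen)): x=5911/3360 (≈1.7592) theta=563/672 (≈0.8378)
|theta_initial|=0.1000 |theta_final|=563/672 (≈0.8378) -> increased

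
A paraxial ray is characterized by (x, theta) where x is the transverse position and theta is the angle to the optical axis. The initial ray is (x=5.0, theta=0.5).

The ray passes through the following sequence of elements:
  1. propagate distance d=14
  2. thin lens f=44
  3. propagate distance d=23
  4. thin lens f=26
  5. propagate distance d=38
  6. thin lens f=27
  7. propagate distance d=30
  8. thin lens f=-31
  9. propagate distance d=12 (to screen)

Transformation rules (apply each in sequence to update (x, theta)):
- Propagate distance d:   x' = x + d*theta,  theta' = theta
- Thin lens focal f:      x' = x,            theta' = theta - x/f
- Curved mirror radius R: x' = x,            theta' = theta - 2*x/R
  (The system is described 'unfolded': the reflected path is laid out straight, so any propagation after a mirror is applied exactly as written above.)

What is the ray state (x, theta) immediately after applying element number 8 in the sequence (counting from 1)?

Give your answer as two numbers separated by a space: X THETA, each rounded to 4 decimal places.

Answer: -13.1356 -0.8844

Derivation:
Initial: x=5.0000 theta=0.5000
After 1 (propagate distance d=14): x=12.0000 theta=0.5000
After 2 (thin lens f=44): x=12.0000 theta=5/22 (≈0.2273)
After 3 (propagate distance d=23): x=379/22 (≈17.2273) theta=5/22 (≈0.2273)
After 4 (thin lens f=26): x=379/22 (≈17.2273) theta=-249/572 (≈-0.4353)
After 5 (propagate distance d=38): x=98/143 (≈0.6853) theta=-249/572 (≈-0.4353)
After 6 (thin lens f=27): x=98/143 (≈0.6853) theta=-7115/15444 (≈-0.4607)
After 7 (propagate distance d=30): x=-33811/2574 (≈-13.1356) theta=-7115/15444 (≈-0.4607)
After 8 (thin lens f=-31): x=-33811/2574 (≈-13.1356) theta=-423431/478764 (≈-0.8844)
Rounded to 4 decimal places: x = -13.1356, theta = -0.8844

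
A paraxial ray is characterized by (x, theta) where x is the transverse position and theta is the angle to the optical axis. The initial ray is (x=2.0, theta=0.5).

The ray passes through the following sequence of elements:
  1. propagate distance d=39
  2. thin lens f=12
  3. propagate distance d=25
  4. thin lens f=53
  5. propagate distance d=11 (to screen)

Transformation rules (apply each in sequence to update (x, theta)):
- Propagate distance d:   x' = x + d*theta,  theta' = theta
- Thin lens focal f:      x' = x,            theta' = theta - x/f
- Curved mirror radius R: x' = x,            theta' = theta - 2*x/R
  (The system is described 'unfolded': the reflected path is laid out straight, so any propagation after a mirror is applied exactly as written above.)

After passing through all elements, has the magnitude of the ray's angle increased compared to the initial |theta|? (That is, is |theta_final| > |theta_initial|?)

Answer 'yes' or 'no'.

Initial: x=2.0000 theta=0.5000
After 1 (propagate distance d=39): x=21.5000 theta=0.5000
After 2 (thin lens f=12): x=21.5000 theta=-31/24 (≈-1.2917)
After 3 (propagate distance d=25): x=-259/24 (≈-10.7917) theta=-31/24 (≈-1.2917)
After 4 (thin lens f=53): x=-259/24 (≈-10.7917) theta=-173/159 (≈-1.0881)
After 5 (propagate distance d=11 (to screen)): x=-28951/1272 (≈-22.7602) theta=-173/159 (≈-1.0881)
|theta_initial|=0.5000 |theta_final|=173/159 (≈1.0881) -> increased

Answer: yes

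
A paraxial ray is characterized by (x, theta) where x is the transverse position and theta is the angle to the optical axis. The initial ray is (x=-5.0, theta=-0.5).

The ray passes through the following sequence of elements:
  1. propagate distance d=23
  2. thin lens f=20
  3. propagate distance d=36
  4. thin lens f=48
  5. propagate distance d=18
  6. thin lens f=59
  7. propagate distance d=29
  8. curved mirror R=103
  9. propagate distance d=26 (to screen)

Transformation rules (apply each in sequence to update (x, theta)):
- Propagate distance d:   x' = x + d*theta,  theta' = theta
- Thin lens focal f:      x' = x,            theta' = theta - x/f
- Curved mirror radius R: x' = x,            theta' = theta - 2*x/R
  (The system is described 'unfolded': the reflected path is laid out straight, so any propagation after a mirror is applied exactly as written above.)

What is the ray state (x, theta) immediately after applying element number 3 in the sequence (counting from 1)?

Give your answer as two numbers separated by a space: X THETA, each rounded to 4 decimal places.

Answer: -4.8000 0.3250

Derivation:
Initial: x=-5.0000 theta=-0.5000
After 1 (propagate distance d=23): x=-16.5000 theta=-0.5000
After 2 (thin lens f=20): x=-16.5000 theta=0.3250
After 3 (propagate distance d=36): x=-4.8000 theta=0.3250
Rounded to 4 decimal places: x = -4.8000, theta = 0.3250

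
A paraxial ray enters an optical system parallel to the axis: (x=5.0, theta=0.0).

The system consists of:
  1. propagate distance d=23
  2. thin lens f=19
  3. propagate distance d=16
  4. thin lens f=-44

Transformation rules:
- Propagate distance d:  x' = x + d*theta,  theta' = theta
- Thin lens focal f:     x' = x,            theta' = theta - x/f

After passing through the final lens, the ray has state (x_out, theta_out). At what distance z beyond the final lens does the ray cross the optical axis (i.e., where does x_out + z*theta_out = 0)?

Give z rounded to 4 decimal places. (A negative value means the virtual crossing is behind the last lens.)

Answer: 3.2195

Derivation:
Initial: x=5.0000 theta=0.0000
After 1 (propagate distance d=23): x=5.0000 theta=0.0000
After 2 (thin lens f=19): x=5.0000 theta=-5/19 (≈-0.2632)
After 3 (propagate distance d=16): x=15/19 (≈0.7895) theta=-5/19 (≈-0.2632)
After 4 (thin lens f=-44): x=15/19 (≈0.7895) theta=-205/836 (≈-0.2452)
z_focus = -x_out/theta_out = -(15/19)/(-205/836) = 132/41 ≈ 3.2195
Rounded to 4 decimal places: z = 3.2195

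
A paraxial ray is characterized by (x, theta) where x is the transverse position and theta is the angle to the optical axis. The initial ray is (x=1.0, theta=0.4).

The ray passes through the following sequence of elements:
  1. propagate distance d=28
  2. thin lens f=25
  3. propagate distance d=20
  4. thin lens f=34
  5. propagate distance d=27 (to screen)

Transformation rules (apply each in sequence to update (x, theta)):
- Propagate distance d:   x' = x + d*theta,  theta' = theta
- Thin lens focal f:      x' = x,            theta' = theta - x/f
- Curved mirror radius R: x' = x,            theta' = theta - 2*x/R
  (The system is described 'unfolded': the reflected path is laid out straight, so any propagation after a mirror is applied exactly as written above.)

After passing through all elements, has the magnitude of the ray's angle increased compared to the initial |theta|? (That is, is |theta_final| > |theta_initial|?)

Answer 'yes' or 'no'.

Initial: x=1.0000 theta=0.4000
After 1 (propagate distance d=28): x=12.2000 theta=0.4000
After 2 (thin lens f=25): x=12.2000 theta=-0.0880
After 3 (propagate distance d=20): x=10.4400 theta=-0.0880
After 4 (thin lens f=34): x=10.4400 theta=-1679/4250 (≈-0.3951)
After 5 (propagate distance d=27 (to screen)): x=-963/4250 (≈-0.2266) theta=-1679/4250 (≈-0.3951)
|theta_initial|=0.4000 |theta_final|=1679/4250 (≈0.3951) -> not increased

Answer: no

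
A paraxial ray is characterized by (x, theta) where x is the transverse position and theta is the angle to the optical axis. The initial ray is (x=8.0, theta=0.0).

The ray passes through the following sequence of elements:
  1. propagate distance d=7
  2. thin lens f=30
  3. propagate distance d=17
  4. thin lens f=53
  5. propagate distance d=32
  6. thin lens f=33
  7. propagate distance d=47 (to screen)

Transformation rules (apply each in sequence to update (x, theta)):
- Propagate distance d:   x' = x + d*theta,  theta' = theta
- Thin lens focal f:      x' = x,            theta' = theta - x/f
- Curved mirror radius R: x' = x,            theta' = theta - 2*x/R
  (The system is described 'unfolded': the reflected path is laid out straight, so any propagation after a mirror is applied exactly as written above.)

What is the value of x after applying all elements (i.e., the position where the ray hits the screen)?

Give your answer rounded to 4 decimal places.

Answer: -12.5701

Derivation:
Initial: x=8.0000 theta=0.0000
After 1 (propagate distance d=7): x=8.0000 theta=0.0000
After 2 (thin lens f=30): x=8.0000 theta=-4/15 (≈-0.2667)
After 3 (propagate distance d=17): x=52/15 (≈3.4667) theta=-4/15 (≈-0.2667)
After 4 (thin lens f=53): x=52/15 (≈3.4667) theta=-88/265 (≈-0.3321)
After 5 (propagate distance d=32): x=-5692/795 (≈-7.1597) theta=-88/265 (≈-0.3321)
After 6 (thin lens f=33): x=-5692/795 (≈-7.1597) theta=-604/5247 (≈-0.1151)
After 7 (propagate distance d=47 (to screen)): x=-329776/26235 (≈-12.5701) theta=-604/5247 (≈-0.1151)
Rounded to 4 decimal places: x = -12.5701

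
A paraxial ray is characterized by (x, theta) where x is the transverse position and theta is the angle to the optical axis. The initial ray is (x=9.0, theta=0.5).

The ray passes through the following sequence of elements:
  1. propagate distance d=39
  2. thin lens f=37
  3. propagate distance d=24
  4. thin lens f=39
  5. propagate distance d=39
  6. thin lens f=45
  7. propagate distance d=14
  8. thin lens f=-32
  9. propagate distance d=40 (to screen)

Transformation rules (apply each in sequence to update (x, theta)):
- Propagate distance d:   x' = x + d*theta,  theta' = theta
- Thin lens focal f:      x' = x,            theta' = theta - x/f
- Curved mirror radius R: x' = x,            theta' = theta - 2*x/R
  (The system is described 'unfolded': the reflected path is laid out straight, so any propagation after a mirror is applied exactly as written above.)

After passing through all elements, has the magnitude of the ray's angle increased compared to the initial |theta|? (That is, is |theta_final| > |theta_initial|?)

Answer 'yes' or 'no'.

Answer: yes

Derivation:
Initial: x=9.0000 theta=0.5000
After 1 (propagate distance d=39): x=28.5000 theta=0.5000
After 2 (thin lens f=37): x=28.5000 theta=-10/37 (≈-0.2703)
After 3 (propagate distance d=24): x=1629/74 (≈22.0135) theta=-10/37 (≈-0.2703)
After 4 (thin lens f=39): x=1629/74 (≈22.0135) theta=-803/962 (≈-0.8347)
After 5 (propagate distance d=39): x=-390/37 (≈-10.5405) theta=-803/962 (≈-0.8347)
After 6 (thin lens f=45): x=-390/37 (≈-10.5405) theta=-1733/2886 (≈-0.6005)
After 7 (propagate distance d=14): x=-27341/1443 (≈-18.9473) theta=-1733/2886 (≈-0.6005)
After 8 (thin lens f=-32): x=-27341/1443 (≈-18.9473) theta=-55069/46176 (≈-1.1926)
After 9 (propagate distance d=40 (to screen)): x=-29593/444 (≈-66.6509) theta=-55069/46176 (≈-1.1926)
|theta_initial|=0.5000 |theta_final|=55069/46176 (≈1.1926) -> increased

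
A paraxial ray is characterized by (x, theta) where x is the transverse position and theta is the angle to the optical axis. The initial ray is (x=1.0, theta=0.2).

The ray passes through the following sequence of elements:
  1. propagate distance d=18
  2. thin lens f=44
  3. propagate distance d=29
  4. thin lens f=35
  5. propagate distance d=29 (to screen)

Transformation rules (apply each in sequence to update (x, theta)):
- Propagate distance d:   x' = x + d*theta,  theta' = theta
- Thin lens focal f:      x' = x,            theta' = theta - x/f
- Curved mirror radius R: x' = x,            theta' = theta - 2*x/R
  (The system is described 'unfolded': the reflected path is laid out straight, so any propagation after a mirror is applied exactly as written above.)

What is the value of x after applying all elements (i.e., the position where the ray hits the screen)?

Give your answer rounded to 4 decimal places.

Answer: 4.0313

Derivation:
Initial: x=1.0000 theta=0.2000
After 1 (propagate distance d=18): x=4.6000 theta=0.2000
After 2 (thin lens f=44): x=4.6000 theta=21/220 (≈0.0955)
After 3 (propagate distance d=29): x=1621/220 (≈7.3682) theta=21/220 (≈0.0955)
After 4 (thin lens f=35): x=1621/220 (≈7.3682) theta=-443/3850 (≈-0.1151)
After 5 (propagate distance d=29 (to screen)): x=31041/7700 (≈4.0313) theta=-443/3850 (≈-0.1151)
Rounded to 4 decimal places: x = 4.0313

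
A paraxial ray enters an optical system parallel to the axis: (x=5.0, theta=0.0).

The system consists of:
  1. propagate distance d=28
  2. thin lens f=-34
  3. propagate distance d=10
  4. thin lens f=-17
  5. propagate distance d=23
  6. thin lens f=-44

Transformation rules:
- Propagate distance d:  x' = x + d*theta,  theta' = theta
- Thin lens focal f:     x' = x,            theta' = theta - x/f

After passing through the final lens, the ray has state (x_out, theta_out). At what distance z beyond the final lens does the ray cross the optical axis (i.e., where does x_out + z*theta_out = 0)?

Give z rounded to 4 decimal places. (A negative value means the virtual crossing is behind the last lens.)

Initial: x=5.0000 theta=0.0000
After 1 (propagate distance d=28): x=5.0000 theta=0.0000
After 2 (thin lens f=-34): x=5.0000 theta=5/34 (≈0.1471)
After 3 (propagate distance d=10): x=110/17 (≈6.4706) theta=5/34 (≈0.1471)
After 4 (thin lens f=-17): x=110/17 (≈6.4706) theta=305/578 (≈0.5277)
After 5 (propagate distance d=23): x=10755/578 (≈18.6073) theta=305/578 (≈0.5277)
After 6 (thin lens f=-44): x=10755/578 (≈18.6073) theta=24175/25432 (≈0.9506)
z_focus = -x_out/theta_out = -(10755/578)/(24175/25432) = -94644/4835 ≈ -19.5748
Rounded to 4 decimal places: z = -19.5748

Answer: -19.5748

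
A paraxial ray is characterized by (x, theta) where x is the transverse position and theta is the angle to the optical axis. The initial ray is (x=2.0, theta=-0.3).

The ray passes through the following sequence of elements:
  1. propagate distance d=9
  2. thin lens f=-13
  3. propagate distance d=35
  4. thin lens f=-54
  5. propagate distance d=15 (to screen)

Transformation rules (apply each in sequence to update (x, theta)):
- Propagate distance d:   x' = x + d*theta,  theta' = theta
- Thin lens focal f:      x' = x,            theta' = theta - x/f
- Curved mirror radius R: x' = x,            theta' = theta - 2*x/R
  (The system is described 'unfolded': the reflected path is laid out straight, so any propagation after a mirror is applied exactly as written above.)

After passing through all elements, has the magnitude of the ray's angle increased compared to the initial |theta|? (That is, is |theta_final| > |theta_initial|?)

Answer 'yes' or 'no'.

Answer: yes

Derivation:
Initial: x=2.0000 theta=-0.3000
After 1 (propagate distance d=9): x=-0.7000 theta=-0.3000
After 2 (thin lens f=-13): x=-0.7000 theta=-23/65 (≈-0.3538)
After 3 (propagate distance d=35): x=-1701/130 (≈-13.0846) theta=-23/65 (≈-0.3538)
After 4 (thin lens f=-54): x=-1701/130 (≈-13.0846) theta=-31/52 (≈-0.5962)
After 5 (propagate distance d=15 (to screen)): x=-5727/260 (≈-22.0269) theta=-31/52 (≈-0.5962)
|theta_initial|=0.3000 |theta_final|=31/52 (≈0.5962) -> increased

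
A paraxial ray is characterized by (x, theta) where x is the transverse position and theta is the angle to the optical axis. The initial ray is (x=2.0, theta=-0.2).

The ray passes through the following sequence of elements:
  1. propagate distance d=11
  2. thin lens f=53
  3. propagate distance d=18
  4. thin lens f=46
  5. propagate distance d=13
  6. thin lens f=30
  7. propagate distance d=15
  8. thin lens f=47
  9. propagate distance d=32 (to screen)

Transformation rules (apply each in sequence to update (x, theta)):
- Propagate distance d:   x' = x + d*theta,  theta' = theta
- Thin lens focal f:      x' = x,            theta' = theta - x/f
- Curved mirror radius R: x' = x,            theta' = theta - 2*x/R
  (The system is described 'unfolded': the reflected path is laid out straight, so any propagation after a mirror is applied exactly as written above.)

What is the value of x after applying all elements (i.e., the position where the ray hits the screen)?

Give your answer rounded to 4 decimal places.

Answer: 0.5085

Derivation:
Initial: x=2.0000 theta=-0.2000
After 1 (propagate distance d=11): x=-0.2000 theta=-0.2000
After 2 (thin lens f=53): x=-0.2000 theta=-52/265 (≈-0.1962)
After 3 (propagate distance d=18): x=-989/265 (≈-3.7321) theta=-52/265 (≈-0.1962)
After 4 (thin lens f=46): x=-989/265 (≈-3.7321) theta=-61/530 (≈-0.1151)
After 5 (propagate distance d=13): x=-2771/530 (≈-5.2283) theta=-61/530 (≈-0.1151)
After 6 (thin lens f=30): x=-2771/530 (≈-5.2283) theta=941/15900 (≈0.0592)
After 7 (propagate distance d=15): x=-4601/1060 (≈-4.3406) theta=941/15900 (≈0.0592)
After 8 (thin lens f=47): x=-4601/1060 (≈-4.3406) theta=56621/373650 (≈0.1515)
After 9 (propagate distance d=32 (to screen)): x=380039/747300 (≈0.5085) theta=56621/373650 (≈0.1515)
Rounded to 4 decimal places: x = 0.5085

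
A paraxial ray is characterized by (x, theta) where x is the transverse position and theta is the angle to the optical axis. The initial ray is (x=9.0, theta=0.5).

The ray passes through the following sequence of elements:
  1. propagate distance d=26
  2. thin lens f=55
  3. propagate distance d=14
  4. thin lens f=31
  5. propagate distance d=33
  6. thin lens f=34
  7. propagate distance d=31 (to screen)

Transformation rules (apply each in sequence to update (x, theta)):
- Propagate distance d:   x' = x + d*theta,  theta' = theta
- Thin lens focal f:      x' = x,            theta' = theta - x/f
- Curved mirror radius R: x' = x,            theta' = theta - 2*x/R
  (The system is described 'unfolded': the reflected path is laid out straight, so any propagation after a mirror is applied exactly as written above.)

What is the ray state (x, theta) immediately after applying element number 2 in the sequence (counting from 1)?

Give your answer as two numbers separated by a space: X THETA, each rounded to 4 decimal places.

Answer: 22.0000 0.1000

Derivation:
Initial: x=9.0000 theta=0.5000
After 1 (propagate distance d=26): x=22.0000 theta=0.5000
After 2 (thin lens f=55): x=22.0000 theta=0.1000
Rounded to 4 decimal places: x = 22.0000, theta = 0.1000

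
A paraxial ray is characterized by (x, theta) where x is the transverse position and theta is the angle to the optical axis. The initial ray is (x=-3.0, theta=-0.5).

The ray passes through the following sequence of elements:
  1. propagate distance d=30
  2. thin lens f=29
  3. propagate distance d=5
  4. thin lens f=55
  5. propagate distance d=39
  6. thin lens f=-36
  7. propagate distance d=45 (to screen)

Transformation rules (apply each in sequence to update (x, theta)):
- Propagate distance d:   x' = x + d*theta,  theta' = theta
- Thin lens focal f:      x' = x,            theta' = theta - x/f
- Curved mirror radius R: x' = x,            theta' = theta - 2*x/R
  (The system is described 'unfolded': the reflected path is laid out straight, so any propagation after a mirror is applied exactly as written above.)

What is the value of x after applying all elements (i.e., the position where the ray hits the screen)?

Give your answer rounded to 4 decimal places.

Initial: x=-3.0000 theta=-0.5000
After 1 (propagate distance d=30): x=-18.0000 theta=-0.5000
After 2 (thin lens f=29): x=-18.0000 theta=7/58 (≈0.1207)
After 3 (propagate distance d=5): x=-1009/58 (≈-17.3966) theta=7/58 (≈0.1207)
After 4 (thin lens f=55): x=-1009/58 (≈-17.3966) theta=697/1595 (≈0.4370)
After 5 (propagate distance d=39): x=-1129/3190 (≈-0.3539) theta=697/1595 (≈0.4370)
After 6 (thin lens f=-36): x=-1129/3190 (≈-0.3539) theta=9811/22968 (≈0.4272)
After 7 (propagate distance d=45 (to screen)): x=240759/12760 (≈18.8683) theta=9811/22968 (≈0.4272)
Rounded to 4 decimal places: x = 18.8683

Answer: 18.8683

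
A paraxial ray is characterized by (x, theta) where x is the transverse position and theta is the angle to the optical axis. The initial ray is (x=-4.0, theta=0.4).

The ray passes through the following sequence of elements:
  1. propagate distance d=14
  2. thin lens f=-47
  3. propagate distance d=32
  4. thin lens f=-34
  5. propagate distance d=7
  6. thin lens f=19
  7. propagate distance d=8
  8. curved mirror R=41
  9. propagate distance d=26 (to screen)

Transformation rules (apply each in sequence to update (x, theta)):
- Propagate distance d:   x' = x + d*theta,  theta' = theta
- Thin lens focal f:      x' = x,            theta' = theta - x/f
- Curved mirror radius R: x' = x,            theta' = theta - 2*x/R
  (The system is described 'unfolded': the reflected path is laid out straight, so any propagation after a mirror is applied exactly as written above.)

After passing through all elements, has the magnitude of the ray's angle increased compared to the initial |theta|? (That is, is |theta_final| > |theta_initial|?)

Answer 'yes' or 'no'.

Answer: yes

Derivation:
Initial: x=-4.0000 theta=0.4000
After 1 (propagate distance d=14): x=1.6000 theta=0.4000
After 2 (thin lens f=-47): x=1.6000 theta=102/235 (≈0.4340)
After 3 (propagate distance d=32): x=728/47 (≈15.4894) theta=102/235 (≈0.4340)
After 4 (thin lens f=-34): x=728/47 (≈15.4894) theta=3554/3995 (≈0.8896)
After 5 (propagate distance d=7): x=86758/3995 (≈21.7166) theta=3554/3995 (≈0.8896)
After 6 (thin lens f=19): x=86758/3995 (≈21.7166) theta=-19232/75905 (≈-0.2534)
After 7 (propagate distance d=8): x=1494546/75905 (≈19.6897) theta=-19232/75905 (≈-0.2534)
After 8 (curved mirror R=41): x=1494546/75905 (≈19.6897) theta=-222212/183065 (≈-1.2138)
After 9 (propagate distance d=26 (to screen)): x=-36941318/3112105 (≈-11.8702) theta=-222212/183065 (≈-1.2138)
|theta_initial|=0.4000 |theta_final|=222212/183065 (≈1.2138) -> increased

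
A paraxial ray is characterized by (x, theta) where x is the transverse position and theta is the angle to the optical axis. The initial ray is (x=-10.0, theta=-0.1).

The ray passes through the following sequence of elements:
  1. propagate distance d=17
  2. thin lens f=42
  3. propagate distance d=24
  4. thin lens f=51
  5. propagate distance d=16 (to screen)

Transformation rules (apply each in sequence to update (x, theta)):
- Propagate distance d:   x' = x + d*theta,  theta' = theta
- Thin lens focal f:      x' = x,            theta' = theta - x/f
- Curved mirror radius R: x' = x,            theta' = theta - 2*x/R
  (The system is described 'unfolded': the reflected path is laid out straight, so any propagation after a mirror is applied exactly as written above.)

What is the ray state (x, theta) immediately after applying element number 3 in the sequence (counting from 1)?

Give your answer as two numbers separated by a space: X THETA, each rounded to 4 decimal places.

Answer: -7.4143 0.1786

Derivation:
Initial: x=-10.0000 theta=-0.1000
After 1 (propagate distance d=17): x=-11.7000 theta=-0.1000
After 2 (thin lens f=42): x=-11.7000 theta=5/28 (≈0.1786)
After 3 (propagate distance d=24): x=-519/70 (≈-7.4143) theta=5/28 (≈0.1786)
Rounded to 4 decimal places: x = -7.4143, theta = 0.1786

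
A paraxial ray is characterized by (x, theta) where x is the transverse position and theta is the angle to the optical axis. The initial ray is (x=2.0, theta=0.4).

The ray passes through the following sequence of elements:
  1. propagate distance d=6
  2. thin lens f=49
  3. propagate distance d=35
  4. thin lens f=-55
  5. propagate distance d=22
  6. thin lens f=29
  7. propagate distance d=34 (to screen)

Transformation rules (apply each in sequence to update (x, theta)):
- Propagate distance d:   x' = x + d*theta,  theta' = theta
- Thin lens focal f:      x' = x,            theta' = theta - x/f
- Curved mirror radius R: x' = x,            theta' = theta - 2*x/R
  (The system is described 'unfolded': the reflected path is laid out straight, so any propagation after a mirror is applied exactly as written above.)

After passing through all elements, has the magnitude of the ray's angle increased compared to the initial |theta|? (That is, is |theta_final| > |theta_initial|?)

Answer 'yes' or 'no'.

Initial: x=2.0000 theta=0.4000
After 1 (propagate distance d=6): x=4.4000 theta=0.4000
After 2 (thin lens f=49): x=4.4000 theta=76/245 (≈0.3102)
After 3 (propagate distance d=35): x=534/35 (≈15.2571) theta=76/245 (≈0.3102)
After 4 (thin lens f=-55): x=534/35 (≈15.2571) theta=7918/13475 (≈0.5876)
After 5 (propagate distance d=22): x=34526/1225 (≈28.1845) theta=7918/13475 (≈0.5876)
After 6 (thin lens f=29): x=34526/1225 (≈28.1845) theta=-21452/55825 (≈-0.3843)
After 7 (propagate distance d=34 (to screen)): x=5908218/390775 (≈15.1192) theta=-21452/55825 (≈-0.3843)
|theta_initial|=0.4000 |theta_final|=21452/55825 (≈0.3843) -> not increased

Answer: no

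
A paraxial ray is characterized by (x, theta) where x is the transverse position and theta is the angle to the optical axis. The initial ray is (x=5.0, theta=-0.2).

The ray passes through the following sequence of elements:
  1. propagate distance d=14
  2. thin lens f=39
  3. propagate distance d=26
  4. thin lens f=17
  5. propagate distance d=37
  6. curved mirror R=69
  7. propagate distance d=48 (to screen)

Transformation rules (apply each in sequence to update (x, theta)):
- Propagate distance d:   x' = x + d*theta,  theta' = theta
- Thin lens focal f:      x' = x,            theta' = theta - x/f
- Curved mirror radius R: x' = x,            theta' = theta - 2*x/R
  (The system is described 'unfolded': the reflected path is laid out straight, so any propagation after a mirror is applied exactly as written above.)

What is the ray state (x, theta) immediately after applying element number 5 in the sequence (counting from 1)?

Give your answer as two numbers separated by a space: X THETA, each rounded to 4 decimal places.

Initial: x=5.0000 theta=-0.2000
After 1 (propagate distance d=14): x=2.2000 theta=-0.2000
After 2 (thin lens f=39): x=2.2000 theta=-10/39 (≈-0.2564)
After 3 (propagate distance d=26): x=-67/15 (≈-4.4667) theta=-10/39 (≈-0.2564)
After 4 (thin lens f=17): x=-67/15 (≈-4.4667) theta=7/1105 (≈0.0063)
After 5 (propagate distance d=37): x=-2806/663 (≈-4.2323) theta=7/1105 (≈0.0063)
Rounded to 4 decimal places: x = -4.2323, theta = 0.0063

Answer: -4.2323 0.0063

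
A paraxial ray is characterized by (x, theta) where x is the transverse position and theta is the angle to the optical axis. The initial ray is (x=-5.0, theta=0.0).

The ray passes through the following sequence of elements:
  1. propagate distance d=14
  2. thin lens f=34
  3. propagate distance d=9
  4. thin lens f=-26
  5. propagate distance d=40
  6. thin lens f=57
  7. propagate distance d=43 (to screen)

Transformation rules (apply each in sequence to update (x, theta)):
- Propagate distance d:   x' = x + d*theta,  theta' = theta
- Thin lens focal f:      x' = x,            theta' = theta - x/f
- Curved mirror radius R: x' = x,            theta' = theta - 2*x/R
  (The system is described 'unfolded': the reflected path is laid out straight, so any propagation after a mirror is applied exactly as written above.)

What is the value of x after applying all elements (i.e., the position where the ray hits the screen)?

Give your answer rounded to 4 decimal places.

Answer: -0.6042

Derivation:
Initial: x=-5.0000 theta=0.0000
After 1 (propagate distance d=14): x=-5.0000 theta=0.0000
After 2 (thin lens f=34): x=-5.0000 theta=5/34 (≈0.1471)
After 3 (propagate distance d=9): x=-125/34 (≈-3.6765) theta=5/34 (≈0.1471)
After 4 (thin lens f=-26): x=-125/34 (≈-3.6765) theta=5/884 (≈0.0057)
After 5 (propagate distance d=40): x=-1525/442 (≈-3.4502) theta=5/884 (≈0.0057)
After 6 (thin lens f=57): x=-1525/442 (≈-3.4502) theta=3335/50388 (≈0.0662)
After 7 (propagate distance d=43 (to screen)): x=-30445/50388 (≈-0.6042) theta=3335/50388 (≈0.0662)
Rounded to 4 decimal places: x = -0.6042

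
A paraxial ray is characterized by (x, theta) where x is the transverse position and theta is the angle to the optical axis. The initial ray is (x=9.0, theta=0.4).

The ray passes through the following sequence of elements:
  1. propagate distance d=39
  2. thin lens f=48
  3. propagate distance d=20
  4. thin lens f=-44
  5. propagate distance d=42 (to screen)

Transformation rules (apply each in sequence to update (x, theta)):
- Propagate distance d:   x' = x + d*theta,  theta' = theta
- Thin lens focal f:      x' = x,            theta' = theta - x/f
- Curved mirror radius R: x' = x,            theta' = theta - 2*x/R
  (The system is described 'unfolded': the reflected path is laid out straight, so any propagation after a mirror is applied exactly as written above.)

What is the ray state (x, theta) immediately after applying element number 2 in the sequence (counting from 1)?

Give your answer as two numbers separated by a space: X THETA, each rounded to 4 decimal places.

Initial: x=9.0000 theta=0.4000
After 1 (propagate distance d=39): x=24.6000 theta=0.4000
After 2 (thin lens f=48): x=24.6000 theta=-0.1125
Rounded to 4 decimal places: x = 24.6000, theta = -0.1125

Answer: 24.6000 -0.1125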